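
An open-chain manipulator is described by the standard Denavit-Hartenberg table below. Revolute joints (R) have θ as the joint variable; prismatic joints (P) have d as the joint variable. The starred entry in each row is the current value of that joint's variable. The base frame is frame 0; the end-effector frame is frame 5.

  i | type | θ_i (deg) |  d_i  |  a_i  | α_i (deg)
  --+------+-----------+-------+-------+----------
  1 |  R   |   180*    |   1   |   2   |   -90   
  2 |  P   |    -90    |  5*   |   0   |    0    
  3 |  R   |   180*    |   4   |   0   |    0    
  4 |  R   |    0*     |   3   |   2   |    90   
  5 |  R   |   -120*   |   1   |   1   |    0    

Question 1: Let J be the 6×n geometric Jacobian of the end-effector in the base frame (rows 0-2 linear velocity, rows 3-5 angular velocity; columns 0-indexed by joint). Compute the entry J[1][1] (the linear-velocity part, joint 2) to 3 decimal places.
prismatic axis z_1 = (-0.0000,-1.0000,0.0000)
J_v[:, 1] = z_1; J_ω[:, 1] = (0,0,0)
entry J[1][1] = -1.0000

-1.000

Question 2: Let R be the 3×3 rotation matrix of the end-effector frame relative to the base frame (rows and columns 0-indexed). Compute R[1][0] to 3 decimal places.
0.866

End-effector x-axis (col 0 of R) = (0.0000,0.8660,0.5000)
R[1][0] = 0.8660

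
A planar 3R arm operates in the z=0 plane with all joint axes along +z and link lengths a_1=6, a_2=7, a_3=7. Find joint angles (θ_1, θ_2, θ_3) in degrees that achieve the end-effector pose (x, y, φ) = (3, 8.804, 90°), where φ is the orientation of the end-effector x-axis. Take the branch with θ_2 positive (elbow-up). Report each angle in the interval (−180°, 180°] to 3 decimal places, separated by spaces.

-59.997 149.999 -0.002

wrist centre = target − a_3·(cos φ, sin φ) = (3.0000, 1.8040)
cos θ_2 = (12.2544−6²−7²)/(2·6·7) = -0.8660; θ_2 = 149.9992° (elbow-up)
β = atan2(1.8040,3.0000) = 31.0199°; ψ = atan2(3.5001,-0.0621) = 91.0170°
θ_1 = β − ψ = -59.9971°
θ_3 = φ − θ_1 − θ_2 = -0.0022° (wrapped to (-180°,180°])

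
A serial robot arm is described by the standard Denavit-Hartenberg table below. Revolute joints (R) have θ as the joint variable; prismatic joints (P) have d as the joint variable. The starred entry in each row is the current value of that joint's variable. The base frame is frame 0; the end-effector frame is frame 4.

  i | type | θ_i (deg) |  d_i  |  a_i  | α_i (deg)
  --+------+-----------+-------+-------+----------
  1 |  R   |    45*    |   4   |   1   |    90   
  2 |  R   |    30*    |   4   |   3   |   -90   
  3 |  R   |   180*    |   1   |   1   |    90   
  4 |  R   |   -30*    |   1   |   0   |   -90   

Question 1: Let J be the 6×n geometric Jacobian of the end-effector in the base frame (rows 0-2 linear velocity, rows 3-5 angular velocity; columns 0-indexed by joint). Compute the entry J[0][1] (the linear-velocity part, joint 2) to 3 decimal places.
-1.319

axis z_1 = (0.7071,-0.7071,0.0000); lever o_n−o_1 = (2.9925,-1.2501,1.8660)
cross product → J_v[:, 1] = (-1.3195,-1.3195,1.2321)
J_ω[:, 1] = z_1
entry J[0][1] = -1.3195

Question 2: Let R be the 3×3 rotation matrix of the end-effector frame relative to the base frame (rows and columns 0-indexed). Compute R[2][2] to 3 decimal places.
End-effector z-axis (col 2 of R) = (-0.6124,-0.6124,0.5000)
R[2][2] = 0.5000

0.500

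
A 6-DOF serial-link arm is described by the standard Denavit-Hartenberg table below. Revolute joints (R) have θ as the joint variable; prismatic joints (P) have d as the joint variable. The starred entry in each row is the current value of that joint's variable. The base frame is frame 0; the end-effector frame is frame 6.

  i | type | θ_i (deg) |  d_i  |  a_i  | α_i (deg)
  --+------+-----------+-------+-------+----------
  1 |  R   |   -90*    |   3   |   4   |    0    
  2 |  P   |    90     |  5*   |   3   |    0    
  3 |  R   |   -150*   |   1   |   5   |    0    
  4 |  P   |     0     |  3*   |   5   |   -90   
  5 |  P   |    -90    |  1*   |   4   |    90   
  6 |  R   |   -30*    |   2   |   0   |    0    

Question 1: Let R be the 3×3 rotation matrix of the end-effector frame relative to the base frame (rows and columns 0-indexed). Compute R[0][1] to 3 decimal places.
0.433

End-effector y-axis (col 1 of R) = (0.4330,-0.7500,0.5000)
R[0][1] = 0.4330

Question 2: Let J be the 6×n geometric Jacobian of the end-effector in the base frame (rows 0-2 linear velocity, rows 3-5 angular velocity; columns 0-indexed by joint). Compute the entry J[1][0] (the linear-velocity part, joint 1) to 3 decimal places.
axis z_0 = ẑ; lever o_n−o_0 = (-3.4282,-8.8660,16.0000)
cross product → J_v[:, 0] = (8.8660,-3.4282,0.0000)
J_ω[:, 0] = z_0
entry J[1][0] = -3.4282

-3.428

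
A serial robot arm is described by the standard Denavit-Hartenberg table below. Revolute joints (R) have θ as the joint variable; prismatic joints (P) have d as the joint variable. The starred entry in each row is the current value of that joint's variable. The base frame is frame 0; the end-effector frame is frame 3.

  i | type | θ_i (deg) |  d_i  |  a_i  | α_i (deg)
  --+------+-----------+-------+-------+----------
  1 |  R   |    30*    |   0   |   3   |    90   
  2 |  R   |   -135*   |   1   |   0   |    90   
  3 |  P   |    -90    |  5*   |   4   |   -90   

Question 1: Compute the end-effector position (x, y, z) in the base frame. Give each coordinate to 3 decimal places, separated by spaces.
-1.964 2.330 3.536

after link 1: o_1 = (2.5981, 1.5000, 0.0000)
after link 2: o_2 = (3.0981, 0.6340, 0.0000)
after link 3: o_3 = (-1.9638, 2.3303, 3.5355)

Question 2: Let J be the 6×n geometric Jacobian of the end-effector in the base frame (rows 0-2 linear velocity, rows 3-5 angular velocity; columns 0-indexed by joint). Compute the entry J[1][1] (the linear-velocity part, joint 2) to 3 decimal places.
-1.768

axis z_1 = (0.5000,-0.8660,0.0000); lever o_n−o_1 = (-4.5619,0.8303,3.5355)
cross product → J_v[:, 1] = (-3.0619,-1.7678,-3.5355)
J_ω[:, 1] = z_1
entry J[1][1] = -1.7678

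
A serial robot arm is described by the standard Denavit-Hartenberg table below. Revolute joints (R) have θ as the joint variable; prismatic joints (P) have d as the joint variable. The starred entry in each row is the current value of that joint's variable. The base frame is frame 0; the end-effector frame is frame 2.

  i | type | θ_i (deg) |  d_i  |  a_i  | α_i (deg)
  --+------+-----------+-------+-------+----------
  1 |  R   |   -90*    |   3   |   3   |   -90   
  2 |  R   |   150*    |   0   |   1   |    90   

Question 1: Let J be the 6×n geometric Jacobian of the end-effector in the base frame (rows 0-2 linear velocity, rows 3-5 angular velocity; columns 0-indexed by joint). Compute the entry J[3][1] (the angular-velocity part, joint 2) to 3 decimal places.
1.000

axis z_1 = (1.0000,0.0000,0.0000); lever o_n−o_1 = (-0.0000,0.8660,-0.5000)
cross product → J_v[:, 1] = (-0.0000,0.5000,0.8660)
J_ω[:, 1] = z_1
entry J[3][1] = 1.0000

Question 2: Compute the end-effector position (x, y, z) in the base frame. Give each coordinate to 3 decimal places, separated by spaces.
0.000 -2.134 2.500

after link 1: o_1 = (0.0000, -3.0000, 3.0000)
after link 2: o_2 = (0.0000, -2.1340, 2.5000)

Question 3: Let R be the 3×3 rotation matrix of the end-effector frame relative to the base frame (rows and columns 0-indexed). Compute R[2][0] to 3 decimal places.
End-effector x-axis (col 0 of R) = (-0.0000,0.8660,-0.5000)
R[2][0] = -0.5000

-0.500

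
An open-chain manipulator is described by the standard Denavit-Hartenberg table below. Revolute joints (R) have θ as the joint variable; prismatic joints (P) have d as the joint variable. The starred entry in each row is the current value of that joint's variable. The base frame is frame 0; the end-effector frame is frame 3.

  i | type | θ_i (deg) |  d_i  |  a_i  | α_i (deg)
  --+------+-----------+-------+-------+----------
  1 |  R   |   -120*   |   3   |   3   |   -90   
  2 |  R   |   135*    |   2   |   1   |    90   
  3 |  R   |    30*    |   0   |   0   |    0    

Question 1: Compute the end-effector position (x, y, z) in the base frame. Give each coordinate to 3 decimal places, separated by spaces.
0.586 -2.986 2.293

after link 1: o_1 = (-1.5000, -2.5981, 3.0000)
after link 2: o_2 = (0.5856, -2.9857, 2.2929)
after link 3: o_3 = (0.5856, -2.9857, 2.2929)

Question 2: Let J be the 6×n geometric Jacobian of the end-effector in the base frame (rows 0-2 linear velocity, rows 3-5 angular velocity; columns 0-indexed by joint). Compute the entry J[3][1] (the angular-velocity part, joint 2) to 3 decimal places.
axis z_1 = (0.8660,-0.5000,0.0000); lever o_n−o_1 = (2.0856,-0.3876,-0.7071)
cross product → J_v[:, 1] = (0.3536,0.6124,0.7071)
J_ω[:, 1] = z_1
entry J[3][1] = 0.8660

0.866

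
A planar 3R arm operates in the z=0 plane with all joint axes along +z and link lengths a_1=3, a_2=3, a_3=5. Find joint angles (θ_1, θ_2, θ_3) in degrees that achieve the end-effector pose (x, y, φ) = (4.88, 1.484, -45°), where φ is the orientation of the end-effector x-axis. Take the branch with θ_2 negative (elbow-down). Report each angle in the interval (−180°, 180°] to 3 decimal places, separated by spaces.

wrist centre = target − a_3·(cos φ, sin φ) = (1.3445, 5.0195)
cos θ_2 = (27.0033−3²−3²)/(2·3·3) = 0.5002; θ_2 = -59.9878° (elbow-down)
β = atan2(5.0195,1.3445) = 75.0055°; ψ = atan2(-2.5978,4.5006) = -29.9939°
θ_1 = β − ψ = 104.9994°
θ_3 = φ − θ_1 − θ_2 = -90.0116° (wrapped to (-180°,180°])

104.999 -59.988 -90.012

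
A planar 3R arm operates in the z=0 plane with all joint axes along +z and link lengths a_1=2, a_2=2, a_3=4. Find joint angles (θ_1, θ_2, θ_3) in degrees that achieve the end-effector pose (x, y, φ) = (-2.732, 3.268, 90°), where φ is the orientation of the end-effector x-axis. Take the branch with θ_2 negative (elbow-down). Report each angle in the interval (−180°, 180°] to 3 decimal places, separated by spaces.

-119.999 -90.003 -59.998

wrist centre = target − a_3·(cos φ, sin φ) = (-2.7320, -0.7320)
cos θ_2 = (7.9996−2²−2²)/(2·2·2) = -0.0000; θ_2 = -90.0025° (elbow-down)
β = atan2(-0.7320,-2.7320) = -165.0007°; ψ = atan2(-2.0000,1.9999) = -45.0013°
θ_1 = β − ψ = -119.9995°
θ_3 = φ − θ_1 − θ_2 = -59.9980° (wrapped to (-180°,180°])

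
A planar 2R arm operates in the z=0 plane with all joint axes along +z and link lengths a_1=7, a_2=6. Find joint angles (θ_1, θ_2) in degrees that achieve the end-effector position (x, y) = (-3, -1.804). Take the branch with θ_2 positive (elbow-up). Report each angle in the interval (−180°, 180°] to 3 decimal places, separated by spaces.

cos θ_2 = (12.2544−7²−6²)/(2·7·6) = -0.8660; θ_2 = 149.9992° (elbow-up)
β = atan2(-1.8040,-3.0000) = -148.9801°; ψ = atan2(3.0001,1.8039) = 58.9823°
θ_1 = β − ψ = -207.9624°

152.038 149.999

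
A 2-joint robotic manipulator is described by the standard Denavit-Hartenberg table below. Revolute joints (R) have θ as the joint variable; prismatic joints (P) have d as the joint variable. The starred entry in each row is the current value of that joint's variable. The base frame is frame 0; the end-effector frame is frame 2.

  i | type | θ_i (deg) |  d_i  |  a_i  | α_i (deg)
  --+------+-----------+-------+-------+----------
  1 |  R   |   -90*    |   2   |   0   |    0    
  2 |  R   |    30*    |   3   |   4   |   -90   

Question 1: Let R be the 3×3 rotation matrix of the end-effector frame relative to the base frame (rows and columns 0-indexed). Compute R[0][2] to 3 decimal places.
End-effector z-axis (col 2 of R) = (0.8660,0.5000,0.0000)
R[0][2] = 0.8660

0.866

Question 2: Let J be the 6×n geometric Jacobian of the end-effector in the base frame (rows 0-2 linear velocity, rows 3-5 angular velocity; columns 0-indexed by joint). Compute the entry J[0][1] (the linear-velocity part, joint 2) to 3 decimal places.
axis z_1 = (0.0000,0.0000,1.0000); lever o_n−o_1 = (2.0000,-3.4641,3.0000)
cross product → J_v[:, 1] = (3.4641,2.0000,-0.0000)
J_ω[:, 1] = z_1
entry J[0][1] = 3.4641

3.464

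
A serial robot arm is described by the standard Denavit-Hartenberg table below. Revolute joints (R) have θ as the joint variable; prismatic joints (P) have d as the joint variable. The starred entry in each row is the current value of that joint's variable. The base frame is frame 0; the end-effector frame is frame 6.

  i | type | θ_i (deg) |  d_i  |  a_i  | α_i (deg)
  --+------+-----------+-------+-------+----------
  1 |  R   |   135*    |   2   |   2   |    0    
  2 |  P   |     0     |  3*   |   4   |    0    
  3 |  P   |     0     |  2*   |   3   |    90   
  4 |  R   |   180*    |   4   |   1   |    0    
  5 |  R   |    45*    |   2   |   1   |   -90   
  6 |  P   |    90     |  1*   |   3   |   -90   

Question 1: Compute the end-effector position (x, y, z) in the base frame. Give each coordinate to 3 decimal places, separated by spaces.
-3.536 7.778 5.586

after link 1: o_1 = (-1.4142, 1.4142, 2.0000)
after link 2: o_2 = (-4.2426, 4.2426, 5.0000)
after link 3: o_3 = (-6.3640, 6.3640, 7.0000)
after link 4: o_4 = (-2.8284, 8.4853, 7.0000)
after link 5: o_5 = (-0.9142, 9.3995, 6.2929)
after link 6: o_6 = (-3.5355, 7.7782, 5.5858)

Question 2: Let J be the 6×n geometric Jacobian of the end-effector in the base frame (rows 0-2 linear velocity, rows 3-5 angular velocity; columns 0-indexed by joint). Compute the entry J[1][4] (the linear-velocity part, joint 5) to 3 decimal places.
axis z_4 = (0.7071,0.7071,0.0000); lever o_n−o_4 = (-0.7071,-0.7071,-1.4142)
cross product → J_v[:, 4] = (-1.0000,1.0000,-0.0000)
J_ω[:, 4] = z_4
entry J[1][4] = 1.0000

1.000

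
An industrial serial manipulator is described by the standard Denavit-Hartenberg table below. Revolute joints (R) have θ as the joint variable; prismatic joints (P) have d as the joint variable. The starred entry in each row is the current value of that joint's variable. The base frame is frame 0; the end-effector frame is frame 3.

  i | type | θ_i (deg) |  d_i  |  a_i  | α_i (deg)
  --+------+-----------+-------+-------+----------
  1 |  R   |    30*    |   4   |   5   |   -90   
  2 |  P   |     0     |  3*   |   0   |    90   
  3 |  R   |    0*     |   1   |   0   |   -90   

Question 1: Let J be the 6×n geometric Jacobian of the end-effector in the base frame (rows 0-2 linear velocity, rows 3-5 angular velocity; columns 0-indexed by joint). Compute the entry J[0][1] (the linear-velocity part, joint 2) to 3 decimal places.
-0.500

prismatic axis z_1 = (-0.5000,0.8660,0.0000)
J_v[:, 1] = z_1; J_ω[:, 1] = (0,0,0)
entry J[0][1] = -0.5000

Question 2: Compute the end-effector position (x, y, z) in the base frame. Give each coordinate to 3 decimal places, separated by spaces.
2.830 5.098 5.000

after link 1: o_1 = (4.3301, 2.5000, 4.0000)
after link 2: o_2 = (2.8301, 5.0981, 4.0000)
after link 3: o_3 = (2.8301, 5.0981, 5.0000)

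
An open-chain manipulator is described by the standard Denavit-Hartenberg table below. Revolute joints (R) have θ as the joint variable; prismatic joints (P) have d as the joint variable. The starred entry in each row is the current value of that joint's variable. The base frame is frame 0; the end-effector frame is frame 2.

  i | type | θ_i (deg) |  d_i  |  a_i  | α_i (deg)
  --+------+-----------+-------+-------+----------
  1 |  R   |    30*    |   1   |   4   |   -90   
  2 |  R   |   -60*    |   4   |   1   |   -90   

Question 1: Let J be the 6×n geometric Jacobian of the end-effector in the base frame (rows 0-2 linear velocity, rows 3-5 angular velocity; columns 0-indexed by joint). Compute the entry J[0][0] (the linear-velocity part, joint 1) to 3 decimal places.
-5.714

axis z_0 = ẑ; lever o_n−o_0 = (1.8971,5.7141,1.8660)
cross product → J_v[:, 0] = (-5.7141,1.8971,0.0000)
J_ω[:, 0] = z_0
entry J[0][0] = -5.7141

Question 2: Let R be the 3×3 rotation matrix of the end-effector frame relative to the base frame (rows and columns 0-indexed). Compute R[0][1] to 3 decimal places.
0.500

End-effector y-axis (col 1 of R) = (0.5000,-0.8660,-0.0000)
R[0][1] = 0.5000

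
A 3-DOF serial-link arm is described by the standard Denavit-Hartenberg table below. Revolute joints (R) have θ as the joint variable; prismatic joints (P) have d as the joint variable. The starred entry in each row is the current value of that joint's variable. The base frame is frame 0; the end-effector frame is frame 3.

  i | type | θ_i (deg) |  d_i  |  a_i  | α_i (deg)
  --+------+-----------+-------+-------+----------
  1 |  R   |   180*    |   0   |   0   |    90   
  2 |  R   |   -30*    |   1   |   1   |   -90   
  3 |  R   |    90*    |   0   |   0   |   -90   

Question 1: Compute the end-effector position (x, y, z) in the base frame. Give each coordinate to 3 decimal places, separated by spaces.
after link 1: o_1 = (0.0000, 0.0000, 0.0000)
after link 2: o_2 = (-0.8660, 1.0000, -0.5000)
after link 3: o_3 = (-0.8660, 1.0000, -0.5000)

-0.866 1.000 -0.500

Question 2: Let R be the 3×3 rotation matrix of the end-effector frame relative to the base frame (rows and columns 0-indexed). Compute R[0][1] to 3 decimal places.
End-effector y-axis (col 1 of R) = (0.5000,-0.0000,-0.8660)
R[0][1] = 0.5000

0.500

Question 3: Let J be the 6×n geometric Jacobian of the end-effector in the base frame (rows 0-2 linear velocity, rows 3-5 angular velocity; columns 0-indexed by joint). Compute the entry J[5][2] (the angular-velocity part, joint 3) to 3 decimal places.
0.866

axis z_2 = (-0.5000,0.0000,0.8660); lever o_n−o_2 = (0.0000,0.0000,0.0000)
cross product → J_v[:, 2] = (0.0000,0.0000,-0.0000)
J_ω[:, 2] = z_2
entry J[5][2] = 0.8660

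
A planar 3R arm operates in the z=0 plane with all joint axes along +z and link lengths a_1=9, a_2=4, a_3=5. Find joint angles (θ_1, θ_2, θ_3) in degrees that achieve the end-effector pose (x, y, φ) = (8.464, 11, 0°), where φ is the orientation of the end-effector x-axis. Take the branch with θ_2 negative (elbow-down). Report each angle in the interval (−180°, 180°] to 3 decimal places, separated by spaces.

wrist centre = target − a_3·(cos φ, sin φ) = (3.4640, 11.0000)
cos θ_2 = (132.9993−9²−4²)/(2·9·4) = 0.5000; θ_2 = -60.0006° (elbow-down)
β = atan2(11.0000,3.4640) = 72.5203°; ψ = atan2(-3.4641,11.0000) = -17.4803°
θ_1 = β − ψ = 90.0006°
θ_3 = φ − θ_1 − θ_2 = -30.0000° (wrapped to (-180°,180°])

90.001 -60.001 -30.000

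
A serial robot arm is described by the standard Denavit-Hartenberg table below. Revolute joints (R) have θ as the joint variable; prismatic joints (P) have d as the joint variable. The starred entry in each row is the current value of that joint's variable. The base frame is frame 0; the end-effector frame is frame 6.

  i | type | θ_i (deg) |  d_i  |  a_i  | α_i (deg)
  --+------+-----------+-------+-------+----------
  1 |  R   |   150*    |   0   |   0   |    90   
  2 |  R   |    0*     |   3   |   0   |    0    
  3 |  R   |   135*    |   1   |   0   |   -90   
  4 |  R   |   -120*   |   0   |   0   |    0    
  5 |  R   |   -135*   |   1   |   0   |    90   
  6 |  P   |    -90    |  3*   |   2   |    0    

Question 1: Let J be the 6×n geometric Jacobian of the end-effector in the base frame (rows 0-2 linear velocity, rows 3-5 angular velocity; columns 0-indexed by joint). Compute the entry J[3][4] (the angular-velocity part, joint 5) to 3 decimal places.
axis z_4 = (0.6124,-0.3536,-0.7071); lever o_n−o_4 = (0.7739,-1.3434,2.7561)
cross product → J_v[:, 4] = (-1.9244,-2.2350,-0.5490)
J_ω[:, 4] = z_4
entry J[3][4] = 0.6124

0.612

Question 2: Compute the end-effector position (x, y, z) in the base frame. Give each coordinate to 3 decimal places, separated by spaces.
2.774 2.121 2.756

after link 1: o_1 = (0.0000, 0.0000, 0.0000)
after link 2: o_2 = (1.5000, 2.5981, 0.0000)
after link 3: o_3 = (2.0000, 3.4641, 0.0000)
after link 4: o_4 = (2.0000, 3.4641, 0.0000)
after link 5: o_5 = (2.6124, 3.1105, -0.7071)
after link 6: o_6 = (2.7739, 2.1207, 2.7561)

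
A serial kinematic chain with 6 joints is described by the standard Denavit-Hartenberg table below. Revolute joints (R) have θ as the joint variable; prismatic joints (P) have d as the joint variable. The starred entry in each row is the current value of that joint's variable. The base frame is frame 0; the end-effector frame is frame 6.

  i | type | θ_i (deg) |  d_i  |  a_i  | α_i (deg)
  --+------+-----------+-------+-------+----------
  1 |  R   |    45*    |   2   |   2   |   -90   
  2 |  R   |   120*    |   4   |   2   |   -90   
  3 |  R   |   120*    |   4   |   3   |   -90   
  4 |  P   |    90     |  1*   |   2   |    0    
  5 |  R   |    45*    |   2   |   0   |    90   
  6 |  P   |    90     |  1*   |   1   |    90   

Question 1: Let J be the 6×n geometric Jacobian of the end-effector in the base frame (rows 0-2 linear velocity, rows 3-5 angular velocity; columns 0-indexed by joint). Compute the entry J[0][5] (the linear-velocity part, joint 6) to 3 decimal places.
prismatic axis z_5 = (0.9910,0.1250,-0.0474)
J_v[:, 5] = z_5; J_ω[:, 5] = (0,0,0)
entry J[0][5] = 0.9910

0.991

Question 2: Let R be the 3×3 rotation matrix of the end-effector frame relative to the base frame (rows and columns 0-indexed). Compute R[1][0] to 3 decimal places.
0.660

End-effector x-axis (col 0 of R) = (-0.0474,0.6597,0.7500)
R[1][0] = 0.6597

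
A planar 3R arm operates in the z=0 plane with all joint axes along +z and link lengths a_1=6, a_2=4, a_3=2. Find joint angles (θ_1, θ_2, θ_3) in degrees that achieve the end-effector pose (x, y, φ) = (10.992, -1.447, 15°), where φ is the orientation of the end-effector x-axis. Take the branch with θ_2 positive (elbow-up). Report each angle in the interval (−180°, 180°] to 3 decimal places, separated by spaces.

wrist centre = target − a_3·(cos φ, sin φ) = (9.0601, -1.9646)
cos θ_2 = (85.9461−6²−4²)/(2·6·4) = 0.7072; θ_2 = 44.9916° (elbow-up)
β = atan2(-1.9646,9.0601) = -12.2348°; ψ = atan2(2.8280,8.8288) = 17.7611°
θ_1 = β − ψ = -29.9959°
θ_3 = φ − θ_1 − θ_2 = 0.0043° (wrapped to (-180°,180°])

-29.996 44.992 0.004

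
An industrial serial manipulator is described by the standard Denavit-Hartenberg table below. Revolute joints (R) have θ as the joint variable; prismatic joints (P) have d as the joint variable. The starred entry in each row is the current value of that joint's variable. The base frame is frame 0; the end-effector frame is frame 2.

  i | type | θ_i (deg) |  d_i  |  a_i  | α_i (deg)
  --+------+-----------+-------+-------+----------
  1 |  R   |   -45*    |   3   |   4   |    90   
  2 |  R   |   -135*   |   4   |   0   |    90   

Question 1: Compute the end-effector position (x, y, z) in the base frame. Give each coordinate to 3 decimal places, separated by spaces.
after link 1: o_1 = (2.8284, -2.8284, 3.0000)
after link 2: o_2 = (0.0000, -5.6569, 3.0000)

0.000 -5.657 3.000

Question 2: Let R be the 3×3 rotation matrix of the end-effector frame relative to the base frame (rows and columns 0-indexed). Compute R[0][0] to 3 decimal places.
End-effector x-axis (col 0 of R) = (-0.5000,0.5000,-0.7071)
R[0][0] = -0.5000

-0.500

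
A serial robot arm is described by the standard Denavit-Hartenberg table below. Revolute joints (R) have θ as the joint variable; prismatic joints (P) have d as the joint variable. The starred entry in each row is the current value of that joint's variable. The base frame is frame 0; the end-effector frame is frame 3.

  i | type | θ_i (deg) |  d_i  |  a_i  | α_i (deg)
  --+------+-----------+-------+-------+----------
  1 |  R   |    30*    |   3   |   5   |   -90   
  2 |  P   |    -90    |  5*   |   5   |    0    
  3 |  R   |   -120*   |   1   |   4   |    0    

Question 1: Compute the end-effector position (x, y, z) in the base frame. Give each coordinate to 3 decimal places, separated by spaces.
after link 1: o_1 = (4.3301, 2.5000, 3.0000)
after link 2: o_2 = (1.8301, 6.8301, 8.0000)
after link 3: o_3 = (-1.6699, 5.9641, 6.0000)

-1.670 5.964 6.000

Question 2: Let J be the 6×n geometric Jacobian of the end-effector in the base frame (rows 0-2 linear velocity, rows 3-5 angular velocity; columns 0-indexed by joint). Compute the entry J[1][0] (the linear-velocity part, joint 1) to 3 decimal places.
-1.670

axis z_0 = ẑ; lever o_n−o_0 = (-1.6699,5.9641,6.0000)
cross product → J_v[:, 0] = (-5.9641,-1.6699,0.0000)
J_ω[:, 0] = z_0
entry J[1][0] = -1.6699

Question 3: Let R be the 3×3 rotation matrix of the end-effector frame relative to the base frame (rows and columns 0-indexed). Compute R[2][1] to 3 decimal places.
0.866

End-effector y-axis (col 1 of R) = (-0.4330,-0.2500,0.8660)
R[2][1] = 0.8660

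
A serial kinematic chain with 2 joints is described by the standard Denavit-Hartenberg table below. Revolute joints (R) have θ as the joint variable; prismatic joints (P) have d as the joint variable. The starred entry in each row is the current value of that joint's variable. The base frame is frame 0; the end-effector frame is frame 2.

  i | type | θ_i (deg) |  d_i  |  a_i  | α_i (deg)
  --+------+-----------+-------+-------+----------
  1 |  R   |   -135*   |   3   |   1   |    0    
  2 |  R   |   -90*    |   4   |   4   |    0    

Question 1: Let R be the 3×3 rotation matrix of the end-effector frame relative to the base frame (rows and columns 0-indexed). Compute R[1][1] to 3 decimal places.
-0.707

End-effector y-axis (col 1 of R) = (-0.7071,-0.7071,0.0000)
R[1][1] = -0.7071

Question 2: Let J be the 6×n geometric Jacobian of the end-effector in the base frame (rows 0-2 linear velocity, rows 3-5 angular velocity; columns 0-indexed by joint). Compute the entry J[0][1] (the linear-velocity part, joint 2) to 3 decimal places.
axis z_1 = (0.0000,0.0000,1.0000); lever o_n−o_1 = (-2.8284,2.8284,4.0000)
cross product → J_v[:, 1] = (-2.8284,-2.8284,0.0000)
J_ω[:, 1] = z_1
entry J[0][1] = -2.8284

-2.828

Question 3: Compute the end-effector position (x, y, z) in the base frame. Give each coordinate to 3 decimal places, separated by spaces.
-3.536 2.121 7.000

after link 1: o_1 = (-0.7071, -0.7071, 3.0000)
after link 2: o_2 = (-3.5355, 2.1213, 7.0000)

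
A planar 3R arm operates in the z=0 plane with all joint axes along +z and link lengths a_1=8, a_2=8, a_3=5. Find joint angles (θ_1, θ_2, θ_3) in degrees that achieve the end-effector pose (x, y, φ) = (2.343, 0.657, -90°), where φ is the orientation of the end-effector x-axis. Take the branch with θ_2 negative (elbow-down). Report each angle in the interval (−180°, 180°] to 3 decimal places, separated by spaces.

wrist centre = target − a_3·(cos φ, sin φ) = (2.3430, 5.6570)
cos θ_2 = (37.4913−8²−8²)/(2·8·8) = -0.7071; θ_2 = -134.9994° (elbow-down)
β = atan2(5.6570,2.3430) = 67.5018°; ψ = atan2(-5.6569,2.3432) = -67.4997°
θ_1 = β − ψ = 135.0015°
θ_3 = φ − θ_1 − θ_2 = -90.0021° (wrapped to (-180°,180°])

135.001 -134.999 -90.002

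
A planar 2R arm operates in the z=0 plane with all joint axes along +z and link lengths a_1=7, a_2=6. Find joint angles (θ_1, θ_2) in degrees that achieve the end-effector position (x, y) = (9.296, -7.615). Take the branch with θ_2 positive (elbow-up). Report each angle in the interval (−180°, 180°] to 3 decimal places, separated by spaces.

-59.995 44.993

cos θ_2 = (144.4038−7²−6²)/(2·7·6) = 0.7072; θ_2 = 44.9934° (elbow-up)
β = atan2(-7.6150,9.2960) = -39.3233°; ψ = atan2(4.2421,11.2431) = 20.6720°
θ_1 = β − ψ = -59.9953°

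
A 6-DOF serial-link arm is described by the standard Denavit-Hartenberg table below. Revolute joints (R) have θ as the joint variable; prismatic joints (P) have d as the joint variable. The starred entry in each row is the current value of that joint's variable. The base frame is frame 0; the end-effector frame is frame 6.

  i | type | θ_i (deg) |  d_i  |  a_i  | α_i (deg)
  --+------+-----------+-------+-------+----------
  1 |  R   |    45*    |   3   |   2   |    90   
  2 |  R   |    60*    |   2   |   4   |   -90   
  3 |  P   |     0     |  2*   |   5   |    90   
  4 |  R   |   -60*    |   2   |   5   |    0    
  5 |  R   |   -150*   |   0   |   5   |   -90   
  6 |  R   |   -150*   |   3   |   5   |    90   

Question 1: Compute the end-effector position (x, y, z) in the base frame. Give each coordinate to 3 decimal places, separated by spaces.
12.154 2.961 8.861

after link 1: o_1 = (1.4142, 1.4142, 3.0000)
after link 2: o_2 = (4.2426, 1.4142, 6.4641)
after link 3: o_3 = (4.7857, 1.9572, 11.7942)
after link 4: o_4 = (9.7354, 4.0786, 11.7942)
after link 5: o_5 = (6.6735, 1.0167, 9.2942)
after link 6: o_6 = (12.1536, 2.9612, 8.8612)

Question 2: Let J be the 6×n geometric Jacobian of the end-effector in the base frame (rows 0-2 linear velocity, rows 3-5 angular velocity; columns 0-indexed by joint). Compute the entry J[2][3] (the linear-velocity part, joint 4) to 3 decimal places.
axis z_3 = (0.7071,-0.7071,0.0000); lever o_n−o_3 = (7.3680,1.0040,-2.9330)
cross product → J_v[:, 3] = (2.0740,2.0740,5.9199)
J_ω[:, 3] = z_3
entry J[2][3] = 5.9199

5.920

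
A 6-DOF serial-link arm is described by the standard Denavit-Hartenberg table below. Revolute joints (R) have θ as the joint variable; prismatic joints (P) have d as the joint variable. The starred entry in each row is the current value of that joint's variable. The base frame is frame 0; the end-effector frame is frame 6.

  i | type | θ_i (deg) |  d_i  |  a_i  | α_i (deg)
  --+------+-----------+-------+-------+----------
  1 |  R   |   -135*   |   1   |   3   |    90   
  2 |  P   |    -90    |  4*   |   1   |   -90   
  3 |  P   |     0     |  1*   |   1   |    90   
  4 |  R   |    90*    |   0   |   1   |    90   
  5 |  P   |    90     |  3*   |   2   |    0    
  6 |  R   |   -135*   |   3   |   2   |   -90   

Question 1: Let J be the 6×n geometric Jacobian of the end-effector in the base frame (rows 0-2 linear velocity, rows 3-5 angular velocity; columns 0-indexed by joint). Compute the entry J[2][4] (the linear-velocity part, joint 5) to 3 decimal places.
prismatic axis z_4 = (-0.0000,0.0000,-1.0000)
J_v[:, 4] = z_4; J_ω[:, 4] = (0,0,0)
entry J[2][4] = -1.0000

-1.000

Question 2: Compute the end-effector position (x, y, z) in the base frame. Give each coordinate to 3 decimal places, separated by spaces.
-7.778 -1.293 -7.000

after link 1: o_1 = (-2.1213, -2.1213, 1.0000)
after link 2: o_2 = (-4.9497, 0.7071, 0.0000)
after link 3: o_3 = (-5.6569, -0.0000, -1.0000)
after link 4: o_4 = (-6.3640, -0.7071, -1.0000)
after link 5: o_5 = (-7.7782, 0.7071, -4.0000)
after link 6: o_6 = (-7.7782, -1.2929, -7.0000)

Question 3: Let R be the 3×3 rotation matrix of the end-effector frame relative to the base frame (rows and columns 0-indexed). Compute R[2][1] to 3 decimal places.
1.000

End-effector y-axis (col 1 of R) = (0.0000,-0.0000,1.0000)
R[2][1] = 1.0000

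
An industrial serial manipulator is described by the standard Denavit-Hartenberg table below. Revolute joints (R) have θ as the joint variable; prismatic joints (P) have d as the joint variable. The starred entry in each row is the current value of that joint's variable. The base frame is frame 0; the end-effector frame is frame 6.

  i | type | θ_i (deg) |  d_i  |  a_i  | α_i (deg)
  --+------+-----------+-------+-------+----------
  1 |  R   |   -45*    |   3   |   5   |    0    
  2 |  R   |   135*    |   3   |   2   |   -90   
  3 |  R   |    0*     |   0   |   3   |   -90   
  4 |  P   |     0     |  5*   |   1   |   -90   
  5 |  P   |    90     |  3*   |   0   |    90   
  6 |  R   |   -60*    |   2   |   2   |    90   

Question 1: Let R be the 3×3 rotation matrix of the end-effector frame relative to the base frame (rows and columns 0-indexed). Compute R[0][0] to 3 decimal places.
-0.866

End-effector x-axis (col 0 of R) = (-0.8660,0.0000,0.5000)
R[0][0] = -0.8660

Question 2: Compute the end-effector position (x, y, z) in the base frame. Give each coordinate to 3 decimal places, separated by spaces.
4.803 4.464 2.000

after link 1: o_1 = (3.5355, -3.5355, 3.0000)
after link 2: o_2 = (3.5355, -1.5355, 6.0000)
after link 3: o_3 = (3.5355, 1.4645, 6.0000)
after link 4: o_4 = (3.5355, 2.4645, 1.0000)
after link 5: o_5 = (6.5355, 2.4645, 1.0000)
after link 6: o_6 = (4.8035, 4.4645, 2.0000)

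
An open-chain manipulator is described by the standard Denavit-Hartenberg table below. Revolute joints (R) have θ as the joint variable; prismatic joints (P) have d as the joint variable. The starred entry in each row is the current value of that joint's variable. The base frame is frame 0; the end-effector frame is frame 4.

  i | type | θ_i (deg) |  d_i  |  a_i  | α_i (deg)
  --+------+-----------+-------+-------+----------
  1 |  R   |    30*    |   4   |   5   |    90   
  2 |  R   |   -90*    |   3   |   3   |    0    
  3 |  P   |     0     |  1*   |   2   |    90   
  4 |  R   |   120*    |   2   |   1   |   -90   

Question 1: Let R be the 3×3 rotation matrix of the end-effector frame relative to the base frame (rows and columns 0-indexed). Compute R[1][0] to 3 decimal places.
End-effector x-axis (col 0 of R) = (0.4330,-0.7500,0.5000)
R[1][0] = -0.7500

-0.750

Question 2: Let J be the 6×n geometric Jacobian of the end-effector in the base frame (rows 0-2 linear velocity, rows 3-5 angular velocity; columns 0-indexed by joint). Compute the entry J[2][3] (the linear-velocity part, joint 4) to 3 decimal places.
0.866

axis z_3 = (-0.8660,-0.5000,-0.0000); lever o_n−o_3 = (-1.2990,-1.7500,0.5000)
cross product → J_v[:, 3] = (-0.2500,0.4330,0.8660)
J_ω[:, 3] = z_3
entry J[2][3] = 0.8660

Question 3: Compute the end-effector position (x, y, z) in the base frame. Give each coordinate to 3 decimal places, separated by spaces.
5.031 -2.714 -0.500

after link 1: o_1 = (4.3301, 2.5000, 4.0000)
after link 2: o_2 = (5.8301, -0.0981, 1.0000)
after link 3: o_3 = (6.3301, -0.9641, -1.0000)
after link 4: o_4 = (5.0311, -2.7141, -0.5000)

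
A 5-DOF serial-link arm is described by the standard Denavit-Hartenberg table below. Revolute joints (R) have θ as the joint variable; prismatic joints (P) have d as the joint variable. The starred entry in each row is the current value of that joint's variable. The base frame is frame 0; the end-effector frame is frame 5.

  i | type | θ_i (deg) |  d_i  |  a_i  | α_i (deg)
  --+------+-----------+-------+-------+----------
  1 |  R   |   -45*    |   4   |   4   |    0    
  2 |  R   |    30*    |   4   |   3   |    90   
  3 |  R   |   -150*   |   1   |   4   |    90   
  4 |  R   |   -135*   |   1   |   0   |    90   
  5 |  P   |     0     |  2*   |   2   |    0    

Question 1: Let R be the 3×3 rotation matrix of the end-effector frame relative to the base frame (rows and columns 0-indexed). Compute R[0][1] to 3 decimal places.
-0.483

End-effector y-axis (col 1 of R) = (-0.4830,0.1294,0.8660)
R[0][1] = -0.4830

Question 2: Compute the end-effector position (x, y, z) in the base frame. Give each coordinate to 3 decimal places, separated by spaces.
4.004 -4.179 8.280

after link 1: o_1 = (2.8284, -2.8284, 4.0000)
after link 2: o_2 = (5.7262, -3.6049, 8.0000)
after link 3: o_3 = (2.1213, -3.6742, 6.0000)
after link 4: o_4 = (1.6384, -3.5448, 6.8660)
after link 5: o_5 = (4.0044, -4.1788, 8.2802)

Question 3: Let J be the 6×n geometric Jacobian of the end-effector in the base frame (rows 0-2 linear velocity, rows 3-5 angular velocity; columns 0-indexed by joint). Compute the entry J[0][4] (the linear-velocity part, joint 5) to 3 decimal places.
0.408

prismatic axis z_4 = (0.4085,-0.8415,0.3536)
J_v[:, 4] = z_4; J_ω[:, 4] = (0,0,0)
entry J[0][4] = 0.4085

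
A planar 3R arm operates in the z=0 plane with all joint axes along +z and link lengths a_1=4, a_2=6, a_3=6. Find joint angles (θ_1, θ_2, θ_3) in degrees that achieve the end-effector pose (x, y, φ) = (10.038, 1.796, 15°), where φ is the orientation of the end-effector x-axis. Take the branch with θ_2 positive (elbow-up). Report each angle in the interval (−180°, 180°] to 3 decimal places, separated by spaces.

-89.996 135.002 -30.006

wrist centre = target − a_3·(cos φ, sin φ) = (4.2424, 0.2431)
cos θ_2 = (18.0574−4²−6²)/(2·4·6) = -0.7071; θ_2 = 135.0024° (elbow-up)
β = atan2(0.2431,4.2424) = 3.2794°; ψ = atan2(4.2425,-0.2428) = 93.2758°
θ_1 = β − ψ = -89.9964°
θ_3 = φ − θ_1 − θ_2 = -30.0060° (wrapped to (-180°,180°])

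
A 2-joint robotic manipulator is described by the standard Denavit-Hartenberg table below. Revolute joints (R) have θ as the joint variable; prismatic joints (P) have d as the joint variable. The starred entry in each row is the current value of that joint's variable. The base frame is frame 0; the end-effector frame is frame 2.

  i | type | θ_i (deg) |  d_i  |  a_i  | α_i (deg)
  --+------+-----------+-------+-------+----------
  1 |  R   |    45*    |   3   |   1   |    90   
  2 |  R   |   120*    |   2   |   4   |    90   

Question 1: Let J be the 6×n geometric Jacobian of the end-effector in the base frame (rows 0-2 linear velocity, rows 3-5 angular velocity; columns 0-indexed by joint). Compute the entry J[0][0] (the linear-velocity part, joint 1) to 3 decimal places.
2.121

axis z_0 = ẑ; lever o_n−o_0 = (0.7071,-2.1213,6.4641)
cross product → J_v[:, 0] = (2.1213,0.7071,-0.0000)
J_ω[:, 0] = z_0
entry J[0][0] = 2.1213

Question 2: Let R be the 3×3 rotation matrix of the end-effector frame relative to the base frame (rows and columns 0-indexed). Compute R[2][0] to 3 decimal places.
0.866

End-effector x-axis (col 0 of R) = (-0.3536,-0.3536,0.8660)
R[2][0] = 0.8660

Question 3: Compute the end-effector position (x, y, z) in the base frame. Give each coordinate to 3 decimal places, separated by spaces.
after link 1: o_1 = (0.7071, 0.7071, 3.0000)
after link 2: o_2 = (0.7071, -2.1213, 6.4641)

0.707 -2.121 6.464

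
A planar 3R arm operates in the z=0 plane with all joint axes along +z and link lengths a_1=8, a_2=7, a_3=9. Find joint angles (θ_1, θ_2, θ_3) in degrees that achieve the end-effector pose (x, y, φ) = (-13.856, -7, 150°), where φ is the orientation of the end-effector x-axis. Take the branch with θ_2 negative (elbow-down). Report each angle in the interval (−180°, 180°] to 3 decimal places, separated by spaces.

-89.997 -60.003 -60.000

wrist centre = target − a_3·(cos φ, sin φ) = (-6.0618, -11.5000)
cos θ_2 = (168.9951−8²−7²)/(2·8·7) = 0.5000; θ_2 = -60.0029° (elbow-down)
β = atan2(-11.5000,-6.0618) = -117.7942°; ψ = atan2(-6.0624,11.4997) = -27.7971°
θ_1 = β − ψ = -89.9971°
θ_3 = φ − θ_1 − θ_2 = -60.0000° (wrapped to (-180°,180°])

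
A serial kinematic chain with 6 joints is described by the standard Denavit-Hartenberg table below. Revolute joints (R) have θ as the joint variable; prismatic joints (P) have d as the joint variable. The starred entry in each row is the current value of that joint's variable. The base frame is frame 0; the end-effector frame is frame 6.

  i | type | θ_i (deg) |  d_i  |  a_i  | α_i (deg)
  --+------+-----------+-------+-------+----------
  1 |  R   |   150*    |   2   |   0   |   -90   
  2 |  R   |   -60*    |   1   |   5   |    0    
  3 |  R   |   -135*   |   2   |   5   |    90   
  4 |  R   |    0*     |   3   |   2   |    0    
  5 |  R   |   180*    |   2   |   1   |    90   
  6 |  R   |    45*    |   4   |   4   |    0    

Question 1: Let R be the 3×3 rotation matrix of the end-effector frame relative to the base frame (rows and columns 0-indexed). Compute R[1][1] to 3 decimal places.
-0.250

End-effector y-axis (col 1 of R) = (0.4330,-0.2500,-0.8660)
R[1][1] = -0.2500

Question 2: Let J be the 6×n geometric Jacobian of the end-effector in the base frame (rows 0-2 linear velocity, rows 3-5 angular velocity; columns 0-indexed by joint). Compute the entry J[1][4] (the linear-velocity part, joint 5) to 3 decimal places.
5.247

axis z_4 = (-0.2241,0.1294,-0.9659); lever o_n−o_4 = (-6.2848,-0.9903,-3.6730)
cross product → J_v[:, 4] = (-1.4319,5.2474,1.0353)
J_ω[:, 4] = z_4
entry J[1][4] = 5.2474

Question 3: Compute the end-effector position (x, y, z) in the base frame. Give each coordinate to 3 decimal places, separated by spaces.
-4.767 -5.331 -2.052

after link 1: o_1 = (0.0000, 0.0000, 2.0000)
after link 2: o_2 = (-2.6651, 0.3840, 6.3301)
after link 3: o_3 = (0.5175, -3.7629, 5.0360)
after link 4: o_4 = (1.5181, -4.3406, 1.6206)
after link 5: o_5 = (0.2333, -3.5988, -0.0524)
after link 6: o_6 = (-4.7667, -5.3309, -2.0524)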